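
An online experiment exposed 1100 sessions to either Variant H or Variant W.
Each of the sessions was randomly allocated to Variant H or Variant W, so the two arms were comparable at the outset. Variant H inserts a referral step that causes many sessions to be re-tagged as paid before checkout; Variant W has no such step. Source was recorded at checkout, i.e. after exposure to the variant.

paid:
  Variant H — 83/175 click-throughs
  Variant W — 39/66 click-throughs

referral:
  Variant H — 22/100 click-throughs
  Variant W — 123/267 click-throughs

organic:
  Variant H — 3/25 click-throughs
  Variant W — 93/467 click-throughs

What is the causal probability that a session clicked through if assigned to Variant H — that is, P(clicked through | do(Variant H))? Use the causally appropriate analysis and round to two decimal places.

The traffic source-specific comparison favours Variant W throughout, but the pooled figures favour Variant H. The question is whether to condition on traffic source.
Traffic source is recorded after the variant and is itself shifted by it — it sits on the causal path from variant to outcome. Conditioning on a mediator would strip out part of the effect we want; the pooled comparison gives the total causal effect.
So P(outcome | do(Variant H)) is just the pooled rate for Variant H: 108/300 = 0.360.

0.36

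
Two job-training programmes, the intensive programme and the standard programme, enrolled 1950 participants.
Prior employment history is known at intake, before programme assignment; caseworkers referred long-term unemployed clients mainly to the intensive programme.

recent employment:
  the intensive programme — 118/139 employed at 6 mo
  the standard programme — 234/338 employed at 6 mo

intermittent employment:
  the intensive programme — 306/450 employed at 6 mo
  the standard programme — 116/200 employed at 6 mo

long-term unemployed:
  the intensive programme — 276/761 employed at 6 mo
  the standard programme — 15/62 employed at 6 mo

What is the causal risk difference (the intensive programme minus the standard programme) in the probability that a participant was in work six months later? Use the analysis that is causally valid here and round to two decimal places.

+0.12

Within every prior employment history level the intensive programme has the higher rate, yet pooled the standard programme does — Simpson's reversal.
Prior employment history differs across programmes for reasons unrelated to any effect of the programme itself, and it separately predicts the outcome — a classic confounder. We must compare within prior employment history levels.
Adjusting over the population distribution of prior employment history: 0.245·(0.849−0.692) + 0.333·(0.680−0.580) + 0.422·(0.363−0.242) = +0.123.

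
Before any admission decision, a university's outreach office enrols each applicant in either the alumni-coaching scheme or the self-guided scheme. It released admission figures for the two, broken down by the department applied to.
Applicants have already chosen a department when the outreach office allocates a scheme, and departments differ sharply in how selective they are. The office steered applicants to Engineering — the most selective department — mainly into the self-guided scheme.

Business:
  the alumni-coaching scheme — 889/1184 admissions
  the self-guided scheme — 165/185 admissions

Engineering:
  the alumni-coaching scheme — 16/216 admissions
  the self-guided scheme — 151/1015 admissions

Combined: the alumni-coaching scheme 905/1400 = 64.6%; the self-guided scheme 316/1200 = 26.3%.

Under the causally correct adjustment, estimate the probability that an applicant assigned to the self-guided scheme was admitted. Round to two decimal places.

0.54

Nothing the outreach scheme does changes department; the imbalance is an allocation artefact. With department also predicting the outcome, the pooled figure is confounded, and the within-stratum comparison is the causal one.
Standardising the self-guided scheme to the population department mix: 0.527·165/185 + 0.473·151/1015 = 0.540.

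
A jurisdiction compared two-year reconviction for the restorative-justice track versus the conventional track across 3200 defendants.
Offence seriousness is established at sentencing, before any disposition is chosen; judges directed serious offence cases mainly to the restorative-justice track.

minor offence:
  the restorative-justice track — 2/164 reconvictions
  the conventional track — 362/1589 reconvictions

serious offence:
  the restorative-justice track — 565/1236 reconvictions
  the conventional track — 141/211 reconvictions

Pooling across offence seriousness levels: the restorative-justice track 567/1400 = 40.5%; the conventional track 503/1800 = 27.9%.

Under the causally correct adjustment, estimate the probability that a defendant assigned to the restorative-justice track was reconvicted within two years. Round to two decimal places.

The offence seriousness-specific comparison favours the restorative-justice track throughout, but the pooled figures favour the conventional track. The question is whether to condition on offence seriousness.
Offence seriousness differs across dispositions for reasons unrelated to any effect of the disposition itself, and it separately predicts the outcome — a classic confounder. We must compare within offence seriousness levels.
Standardising the restorative-justice track to the population offence seriousness mix: 0.548·2/164 + 0.452·565/1236 = 0.213.

0.21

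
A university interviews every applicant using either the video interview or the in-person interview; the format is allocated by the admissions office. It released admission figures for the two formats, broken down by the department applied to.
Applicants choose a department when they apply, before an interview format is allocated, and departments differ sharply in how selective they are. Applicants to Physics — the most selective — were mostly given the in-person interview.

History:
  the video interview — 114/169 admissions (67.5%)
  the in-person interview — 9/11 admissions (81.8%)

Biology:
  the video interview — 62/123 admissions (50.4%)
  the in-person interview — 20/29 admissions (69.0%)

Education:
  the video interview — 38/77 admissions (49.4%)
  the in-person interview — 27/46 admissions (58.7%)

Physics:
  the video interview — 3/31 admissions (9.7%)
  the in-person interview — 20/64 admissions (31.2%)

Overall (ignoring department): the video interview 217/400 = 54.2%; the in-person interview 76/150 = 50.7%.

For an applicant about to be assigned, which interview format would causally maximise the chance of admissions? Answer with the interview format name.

Within every department level the in-person interview has the higher rate, yet pooled the video interview does — Simpson's reversal.
Department is set before the interview format has any effect — it is not caused by the interview format — and it independently drives the outcome. That makes it a confounder, so the causal comparison is within department levels.
Within each level — History: 67.5% vs 81.8%; Biology: 50.4% vs 69.0%; Education: 49.4% vs 58.7%; Physics: 9.7% vs 31.2% — the in-person interview is higher every time.

the in-person interview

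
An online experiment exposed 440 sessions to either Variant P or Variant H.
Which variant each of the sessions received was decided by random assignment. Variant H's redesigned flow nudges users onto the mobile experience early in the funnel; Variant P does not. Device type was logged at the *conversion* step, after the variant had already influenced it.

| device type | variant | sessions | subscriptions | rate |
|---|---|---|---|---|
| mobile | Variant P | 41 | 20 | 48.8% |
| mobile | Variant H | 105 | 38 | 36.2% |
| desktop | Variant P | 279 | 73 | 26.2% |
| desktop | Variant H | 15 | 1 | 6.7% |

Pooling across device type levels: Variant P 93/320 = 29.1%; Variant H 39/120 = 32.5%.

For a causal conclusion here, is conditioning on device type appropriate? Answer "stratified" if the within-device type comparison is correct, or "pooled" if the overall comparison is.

pooled

Within every device type level Variant P has the higher rate, yet pooled Variant H does — Simpson's reversal.
Device type lies on the pathway variant → device type → outcome, so adjusting for it blocks the indirect effect. For the total causal effect of variant, use the unadjusted pooled rates.
Pooled: Variant P 29.1% vs Variant H 32.5%; Variant H is higher overall.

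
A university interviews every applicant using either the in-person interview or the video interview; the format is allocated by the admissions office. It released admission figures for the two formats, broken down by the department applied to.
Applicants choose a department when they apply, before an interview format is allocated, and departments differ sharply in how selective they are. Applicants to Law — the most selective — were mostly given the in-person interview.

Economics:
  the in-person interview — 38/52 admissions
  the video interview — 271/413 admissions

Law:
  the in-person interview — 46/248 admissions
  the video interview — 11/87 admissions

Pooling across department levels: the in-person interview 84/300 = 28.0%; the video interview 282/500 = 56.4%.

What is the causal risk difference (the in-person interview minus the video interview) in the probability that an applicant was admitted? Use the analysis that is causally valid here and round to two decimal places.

+0.07

Department differs across interview formats for reasons unrelated to any effect of the interview format itself, and it separately predicts the outcome — a classic confounder. We must compare within department levels.
Adjusting over the population distribution of department: 0.581·(0.731−0.656) + 0.419·(0.185−0.126) = +0.068.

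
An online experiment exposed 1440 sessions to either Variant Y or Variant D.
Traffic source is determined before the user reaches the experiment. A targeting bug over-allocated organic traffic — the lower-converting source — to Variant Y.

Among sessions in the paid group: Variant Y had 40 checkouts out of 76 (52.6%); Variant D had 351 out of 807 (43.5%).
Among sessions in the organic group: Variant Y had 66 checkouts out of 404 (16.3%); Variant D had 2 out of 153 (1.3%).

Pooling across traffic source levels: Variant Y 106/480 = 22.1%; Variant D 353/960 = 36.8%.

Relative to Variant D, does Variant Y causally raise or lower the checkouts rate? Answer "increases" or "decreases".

The traffic source-specific comparison favours Variant Y throughout, but the pooled figures favour Variant D. The question is whether to condition on traffic source.
Nothing the variant does changes traffic source; the imbalance is an allocation artefact. With traffic source also predicting the outcome, the pooled figure is confounded, and the within-stratum comparison is the causal one.
Within each level — paid: 52.6% vs 43.5%; organic: 16.3% vs 1.3% — Variant Y is higher every time.

increases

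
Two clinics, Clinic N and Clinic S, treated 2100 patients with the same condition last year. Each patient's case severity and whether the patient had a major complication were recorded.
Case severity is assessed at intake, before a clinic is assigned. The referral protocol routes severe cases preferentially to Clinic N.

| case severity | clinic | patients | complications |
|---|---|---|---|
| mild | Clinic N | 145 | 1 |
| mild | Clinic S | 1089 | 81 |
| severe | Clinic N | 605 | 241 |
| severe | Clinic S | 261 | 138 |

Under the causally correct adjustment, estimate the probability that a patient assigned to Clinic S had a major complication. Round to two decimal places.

Clinic N is lower inside every case severity stratum but Clinic S is lower in aggregate. Whether to stratify depends on how case severity relates to the clinic.
Since case severity is a pre-existing factor (not a product of the clinic) and it affects the outcome on its own, it is a confounder. The stratified rates, not the pooled rate, identify the causal effect.
Standardising Clinic S to the population case severity mix: 0.588·81/1089 + 0.412·138/261 = 0.262.

0.26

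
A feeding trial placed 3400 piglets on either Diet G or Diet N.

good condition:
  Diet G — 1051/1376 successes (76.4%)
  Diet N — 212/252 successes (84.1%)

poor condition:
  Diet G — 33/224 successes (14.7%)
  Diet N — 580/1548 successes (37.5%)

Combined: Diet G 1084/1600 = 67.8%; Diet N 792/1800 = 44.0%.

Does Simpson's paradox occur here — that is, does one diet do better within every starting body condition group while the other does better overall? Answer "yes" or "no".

yes

Within each starting body condition level (good condition 76.4% vs 84.1%; poor condition 14.7% vs 37.5%), Diet N has the higher rate every time. Pooled: 67.8% vs 44.0% — Diet G has the higher rate overall. The two comparisons disagree.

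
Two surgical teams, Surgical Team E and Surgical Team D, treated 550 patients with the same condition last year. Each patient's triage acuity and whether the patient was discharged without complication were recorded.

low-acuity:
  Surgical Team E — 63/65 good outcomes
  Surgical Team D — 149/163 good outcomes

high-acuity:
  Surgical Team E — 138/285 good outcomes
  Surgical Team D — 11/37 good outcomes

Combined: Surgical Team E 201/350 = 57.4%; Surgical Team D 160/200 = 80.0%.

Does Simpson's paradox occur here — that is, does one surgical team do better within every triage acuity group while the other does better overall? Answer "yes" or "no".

Within each triage acuity level (low-acuity 96.9% vs 91.4%; high-acuity 48.4% vs 29.7%), Surgical Team E has the higher rate every time. Pooled: 57.4% vs 80.0% — Surgical Team D has the higher rate overall. The two comparisons disagree.

yes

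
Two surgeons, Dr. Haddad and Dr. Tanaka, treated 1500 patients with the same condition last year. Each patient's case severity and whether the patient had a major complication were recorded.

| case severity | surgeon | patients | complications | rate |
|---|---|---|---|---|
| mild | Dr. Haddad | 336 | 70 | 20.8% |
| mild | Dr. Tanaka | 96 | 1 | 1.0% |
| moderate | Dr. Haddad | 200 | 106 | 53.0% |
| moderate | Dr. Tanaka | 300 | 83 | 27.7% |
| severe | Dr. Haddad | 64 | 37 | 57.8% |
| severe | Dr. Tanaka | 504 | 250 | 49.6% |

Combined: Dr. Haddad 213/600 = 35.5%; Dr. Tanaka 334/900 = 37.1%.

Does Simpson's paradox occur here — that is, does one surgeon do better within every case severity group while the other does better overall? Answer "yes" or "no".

yes

Within each case severity level (mild 20.8% vs 1.0%; moderate 53.0% vs 27.7%; severe 57.8% vs 49.6%), Dr. Tanaka has the lower rate every time. Pooled: 35.5% vs 37.1% — Dr. Haddad has the lower rate overall. The two comparisons disagree.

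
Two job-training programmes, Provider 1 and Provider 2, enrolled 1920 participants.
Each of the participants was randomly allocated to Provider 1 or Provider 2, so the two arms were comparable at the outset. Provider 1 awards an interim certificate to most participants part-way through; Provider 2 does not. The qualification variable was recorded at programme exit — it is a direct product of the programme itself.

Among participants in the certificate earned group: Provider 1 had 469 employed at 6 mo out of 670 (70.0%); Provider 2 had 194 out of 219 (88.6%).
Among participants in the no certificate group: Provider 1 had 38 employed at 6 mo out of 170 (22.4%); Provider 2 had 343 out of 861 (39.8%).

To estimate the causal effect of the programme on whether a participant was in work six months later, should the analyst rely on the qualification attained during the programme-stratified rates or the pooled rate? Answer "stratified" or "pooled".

pooled

The distribution of qualification attained during the programme is itself part of what the programme does — it is an intermediate outcome. Holding it fixed would remove that part of the effect; the total effect is the pooled difference.
Pooled: Provider 1 60.4% vs Provider 2 49.7%; Provider 1 is higher overall.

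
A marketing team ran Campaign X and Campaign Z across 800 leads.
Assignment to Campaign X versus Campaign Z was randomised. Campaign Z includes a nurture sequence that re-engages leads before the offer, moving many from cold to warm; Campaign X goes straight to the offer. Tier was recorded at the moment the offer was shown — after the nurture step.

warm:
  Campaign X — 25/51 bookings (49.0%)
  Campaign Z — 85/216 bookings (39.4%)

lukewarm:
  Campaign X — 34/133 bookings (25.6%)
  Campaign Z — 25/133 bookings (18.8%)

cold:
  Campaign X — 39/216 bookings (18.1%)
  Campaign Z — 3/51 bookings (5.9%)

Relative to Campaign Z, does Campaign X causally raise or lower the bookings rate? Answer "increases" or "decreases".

Within every engagement tier level Campaign X has the higher rate, yet pooled Campaign Z does — Simpson's reversal.
Engagement tier here is a post-treatment variable shaped by the campaign; conditioning on it would introduce bias rather than remove it. The overall comparison is the causal one.
Pooled: Campaign X 24.5% vs Campaign Z 28.2%; Campaign Z is higher overall.

decreases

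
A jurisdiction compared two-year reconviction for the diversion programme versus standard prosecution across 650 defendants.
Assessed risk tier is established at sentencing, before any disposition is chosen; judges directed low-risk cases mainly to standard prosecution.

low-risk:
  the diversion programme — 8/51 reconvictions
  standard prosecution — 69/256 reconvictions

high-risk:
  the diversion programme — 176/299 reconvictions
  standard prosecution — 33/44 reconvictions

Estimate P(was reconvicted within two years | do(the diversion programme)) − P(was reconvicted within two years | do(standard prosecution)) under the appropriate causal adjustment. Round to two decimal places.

Within every assessed risk tier level the diversion programme has the lower rate, yet pooled standard prosecution does — Simpson's reversal.
Assessed risk tier is set before the disposition has any effect — it is not caused by the disposition — and it independently drives the outcome. That makes it a confounder, so the causal comparison is within assessed risk tier levels.
Adjusting over the population distribution of assessed risk tier: 0.472·(0.157−0.270) + 0.528·(0.589−0.750) = -0.138.

-0.14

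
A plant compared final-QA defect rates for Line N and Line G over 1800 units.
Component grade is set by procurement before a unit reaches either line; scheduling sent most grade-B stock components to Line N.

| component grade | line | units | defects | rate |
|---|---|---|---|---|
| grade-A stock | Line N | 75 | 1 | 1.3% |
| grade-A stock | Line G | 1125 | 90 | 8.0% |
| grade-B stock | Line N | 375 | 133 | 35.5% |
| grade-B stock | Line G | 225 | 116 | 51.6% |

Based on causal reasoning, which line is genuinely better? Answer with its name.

Line N

Since component grade is a pre-existing factor (not a product of the line) and it affects the outcome on its own, it is a confounder. The stratified rates, not the pooled rate, identify the causal effect.
Within each level — grade-A stock: 1.3% vs 8.0%; grade-B stock: 35.5% vs 51.6% — Line N is lower every time.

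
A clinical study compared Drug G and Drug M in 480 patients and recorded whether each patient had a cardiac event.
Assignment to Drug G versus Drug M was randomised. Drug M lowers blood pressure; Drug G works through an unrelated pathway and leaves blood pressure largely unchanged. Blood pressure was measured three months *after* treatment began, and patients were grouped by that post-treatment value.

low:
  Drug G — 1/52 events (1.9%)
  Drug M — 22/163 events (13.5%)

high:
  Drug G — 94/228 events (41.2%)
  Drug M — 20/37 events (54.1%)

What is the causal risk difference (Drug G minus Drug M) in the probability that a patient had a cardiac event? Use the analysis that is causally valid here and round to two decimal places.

Stratifying would compare drugs among patients the drugs themselves sorted into blood pressure groups — a form of selection on an intermediate. The unconditioned pooled rates give the total causal effect.
The causal difference is the pooled difference: 0.339 − 0.210 = +0.129.

+0.13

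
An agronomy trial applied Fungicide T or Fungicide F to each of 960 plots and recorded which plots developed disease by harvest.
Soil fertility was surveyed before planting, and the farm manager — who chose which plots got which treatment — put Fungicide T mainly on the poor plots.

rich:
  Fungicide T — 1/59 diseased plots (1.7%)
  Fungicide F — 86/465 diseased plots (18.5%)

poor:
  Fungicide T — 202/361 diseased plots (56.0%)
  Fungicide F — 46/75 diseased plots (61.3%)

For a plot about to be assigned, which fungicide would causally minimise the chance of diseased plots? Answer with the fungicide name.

Fungicide T is lower inside every soil fertility stratum but Fungicide F is lower in aggregate. Whether to stratify depends on how soil fertility relates to the fungicide.
Here soil fertility is a common cause — it drives both which fungicide a case falls under and the outcome. The crude comparison mixes populations; the stratum-specific rates are the causally relevant ones.
Within each level — rich: 1.7% vs 18.5%; poor: 56.0% vs 61.3% — Fungicide T is lower every time.

Fungicide T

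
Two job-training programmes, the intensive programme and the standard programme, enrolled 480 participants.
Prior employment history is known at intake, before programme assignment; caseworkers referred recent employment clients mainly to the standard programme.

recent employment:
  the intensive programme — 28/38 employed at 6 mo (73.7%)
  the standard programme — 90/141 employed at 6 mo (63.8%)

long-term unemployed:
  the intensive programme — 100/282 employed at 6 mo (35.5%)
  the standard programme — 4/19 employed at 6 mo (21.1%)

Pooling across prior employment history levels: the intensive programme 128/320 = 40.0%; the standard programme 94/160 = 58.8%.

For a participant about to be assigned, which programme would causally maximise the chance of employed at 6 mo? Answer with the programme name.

the intensive programme

Here prior employment history is a common cause — it drives both which programme a case falls under and the outcome. The crude comparison mixes populations; the stratum-specific rates are the causally relevant ones.
Within each level — recent employment: 73.7% vs 63.8%; long-term unemployed: 35.5% vs 21.1% — the intensive programme is higher every time.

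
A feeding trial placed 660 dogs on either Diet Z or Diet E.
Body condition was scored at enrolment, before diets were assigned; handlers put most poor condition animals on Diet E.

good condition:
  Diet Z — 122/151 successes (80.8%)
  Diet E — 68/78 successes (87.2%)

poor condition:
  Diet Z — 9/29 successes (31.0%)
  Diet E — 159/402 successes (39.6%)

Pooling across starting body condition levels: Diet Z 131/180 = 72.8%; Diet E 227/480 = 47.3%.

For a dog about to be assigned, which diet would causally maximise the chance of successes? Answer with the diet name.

Diet E

The starting body condition-specific comparison favours Diet E throughout, but the pooled figures favour Diet Z. The question is whether to condition on starting body condition.
Starting body condition is set before the diet has any effect — it is not caused by the diet — and it independently drives the outcome. That makes it a confounder, so the causal comparison is within starting body condition levels.
Within each level — good condition: 80.8% vs 87.2%; poor condition: 31.0% vs 39.6% — Diet E is higher every time.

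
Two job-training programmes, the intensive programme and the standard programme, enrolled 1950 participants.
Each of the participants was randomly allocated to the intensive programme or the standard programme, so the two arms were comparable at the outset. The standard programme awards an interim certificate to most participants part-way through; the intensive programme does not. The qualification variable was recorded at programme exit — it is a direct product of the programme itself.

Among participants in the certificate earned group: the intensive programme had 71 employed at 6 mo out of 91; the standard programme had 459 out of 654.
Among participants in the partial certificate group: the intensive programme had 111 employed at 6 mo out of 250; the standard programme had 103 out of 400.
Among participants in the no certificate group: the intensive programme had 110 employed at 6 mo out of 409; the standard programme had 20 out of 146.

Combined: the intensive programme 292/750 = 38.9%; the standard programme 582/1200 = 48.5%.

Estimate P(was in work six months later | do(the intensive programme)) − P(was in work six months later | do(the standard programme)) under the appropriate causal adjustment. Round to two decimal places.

-0.10

Because the programme influences qualification attained during the programme, qualification attained during the programme is a post-treatment mediator, not a confounder. Stratifying on it would bias the estimate; the causal effect is the crude pooled difference.
The causal difference is the pooled difference: 0.389 − 0.485 = -0.096.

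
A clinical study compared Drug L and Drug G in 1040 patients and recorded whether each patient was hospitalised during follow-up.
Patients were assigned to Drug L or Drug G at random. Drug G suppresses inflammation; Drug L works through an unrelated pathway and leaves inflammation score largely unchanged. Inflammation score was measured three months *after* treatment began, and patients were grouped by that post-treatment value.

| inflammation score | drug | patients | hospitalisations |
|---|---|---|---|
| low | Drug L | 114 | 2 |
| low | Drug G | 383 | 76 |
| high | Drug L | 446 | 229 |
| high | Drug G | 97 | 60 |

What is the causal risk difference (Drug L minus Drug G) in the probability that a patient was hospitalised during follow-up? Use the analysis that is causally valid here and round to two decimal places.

Inflammation score lies on the pathway drug → inflammation score → outcome, so adjusting for it blocks the indirect effect. For the total causal effect of drug, use the unadjusted pooled rates.
The causal difference is the pooled difference: 0.412 − 0.283 = +0.129.

+0.13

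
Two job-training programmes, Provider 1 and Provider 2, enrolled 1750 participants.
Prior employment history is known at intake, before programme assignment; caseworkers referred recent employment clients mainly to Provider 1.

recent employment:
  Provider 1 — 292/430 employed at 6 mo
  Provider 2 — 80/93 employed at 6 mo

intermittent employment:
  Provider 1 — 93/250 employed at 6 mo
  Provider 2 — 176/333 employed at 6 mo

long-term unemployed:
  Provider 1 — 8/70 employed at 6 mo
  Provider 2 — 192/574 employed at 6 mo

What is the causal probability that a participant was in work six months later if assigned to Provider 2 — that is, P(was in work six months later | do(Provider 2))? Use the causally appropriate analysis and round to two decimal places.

0.56

Within every prior employment history level Provider 2 has the higher rate, yet pooled Provider 1 does — Simpson's reversal.
Prior employment history is set before the programme has any effect — it is not caused by the programme — and it independently drives the outcome. That makes it a confounder, so the causal comparison is within prior employment history levels.
Standardising Provider 2 to the population prior employment history mix: 0.299·80/93 + 0.333·176/333 + 0.368·192/574 = 0.556.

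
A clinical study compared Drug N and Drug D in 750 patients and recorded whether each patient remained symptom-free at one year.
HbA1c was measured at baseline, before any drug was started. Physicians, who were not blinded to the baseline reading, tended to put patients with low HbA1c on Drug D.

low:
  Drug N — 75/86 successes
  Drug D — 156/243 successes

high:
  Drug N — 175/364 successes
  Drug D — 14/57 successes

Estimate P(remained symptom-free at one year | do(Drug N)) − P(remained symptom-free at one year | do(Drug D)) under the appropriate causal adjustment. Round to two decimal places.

The HbA1c-specific comparison favours Drug N throughout, but the pooled figures favour Drug D. The question is whether to condition on HbA1c.
HbA1c differs across drugs for reasons unrelated to any effect of the drug itself, and it separately predicts the outcome — a classic confounder. We must compare within HbA1c levels.
Adjusting over the population distribution of HbA1c: 0.439·(0.872−0.642) + 0.561·(0.481−0.246) = +0.233.

+0.23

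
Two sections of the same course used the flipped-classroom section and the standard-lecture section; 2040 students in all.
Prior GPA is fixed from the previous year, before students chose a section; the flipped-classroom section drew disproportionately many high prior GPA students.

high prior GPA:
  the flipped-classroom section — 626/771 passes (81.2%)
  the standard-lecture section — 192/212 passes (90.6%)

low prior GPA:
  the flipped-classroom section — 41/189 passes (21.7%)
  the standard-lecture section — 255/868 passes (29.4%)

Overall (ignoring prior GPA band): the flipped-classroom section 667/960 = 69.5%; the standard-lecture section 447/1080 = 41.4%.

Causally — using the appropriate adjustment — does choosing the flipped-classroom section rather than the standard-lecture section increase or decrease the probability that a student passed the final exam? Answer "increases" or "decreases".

decreases

the standard-lecture section is higher inside every prior GPA band stratum but the flipped-classroom section is higher in aggregate. Whether to stratify depends on how prior GPA band relates to the teaching method.
Nothing the teaching method does changes prior GPA band; the imbalance is an allocation artefact. With prior GPA band also predicting the outcome, the pooled figure is confounded, and the within-stratum comparison is the causal one.
Within each level — high prior GPA: 81.2% vs 90.6%; low prior GPA: 21.7% vs 29.4% — the standard-lecture section is higher every time.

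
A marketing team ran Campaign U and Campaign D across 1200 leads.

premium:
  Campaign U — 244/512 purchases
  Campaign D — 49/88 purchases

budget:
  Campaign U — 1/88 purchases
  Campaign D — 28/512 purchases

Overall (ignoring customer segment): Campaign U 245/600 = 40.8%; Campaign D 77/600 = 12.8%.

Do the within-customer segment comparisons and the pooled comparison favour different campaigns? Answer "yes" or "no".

Within each customer segment level (premium 47.7% vs 55.7%; budget 1.1% vs 5.5%), Campaign D has the higher rate every time. Pooled: 40.8% vs 12.8% — Campaign U has the higher rate overall. The two comparisons disagree.

yes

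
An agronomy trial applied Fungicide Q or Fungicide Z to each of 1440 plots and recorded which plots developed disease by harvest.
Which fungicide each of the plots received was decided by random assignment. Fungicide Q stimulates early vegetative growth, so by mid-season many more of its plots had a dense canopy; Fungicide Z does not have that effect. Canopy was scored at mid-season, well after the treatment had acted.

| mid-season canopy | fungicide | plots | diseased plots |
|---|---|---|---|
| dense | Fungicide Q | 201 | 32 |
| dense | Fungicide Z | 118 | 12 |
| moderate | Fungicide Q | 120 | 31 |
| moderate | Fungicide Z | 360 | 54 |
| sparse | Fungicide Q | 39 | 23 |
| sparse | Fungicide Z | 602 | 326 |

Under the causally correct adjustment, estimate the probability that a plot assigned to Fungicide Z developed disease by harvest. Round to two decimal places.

Because the fungicide influences mid-season canopy, mid-season canopy is a post-treatment mediator, not a confounder. Stratifying on it would bias the estimate; the causal effect is the crude pooled difference.
So P(outcome | do(Fungicide Z)) is just the pooled rate for Fungicide Z: 392/1080 = 0.363.

0.36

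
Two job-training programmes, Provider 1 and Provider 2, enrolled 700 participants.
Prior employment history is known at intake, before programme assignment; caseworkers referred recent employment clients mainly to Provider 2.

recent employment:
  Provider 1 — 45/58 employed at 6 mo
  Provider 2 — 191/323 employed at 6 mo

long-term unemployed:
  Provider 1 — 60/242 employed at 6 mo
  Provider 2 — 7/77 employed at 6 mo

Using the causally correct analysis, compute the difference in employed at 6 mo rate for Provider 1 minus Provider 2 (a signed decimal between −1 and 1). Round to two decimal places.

Within every prior employment history level Provider 1 has the higher rate, yet pooled Provider 2 does — Simpson's reversal.
Nothing the programme does changes prior employment history; the imbalance is an allocation artefact. With prior employment history also predicting the outcome, the pooled figure is confounded, and the within-stratum comparison is the causal one.
Adjusting over the population distribution of prior employment history: 0.544·(0.776−0.591) + 0.456·(0.248−0.091) = +0.172.

+0.17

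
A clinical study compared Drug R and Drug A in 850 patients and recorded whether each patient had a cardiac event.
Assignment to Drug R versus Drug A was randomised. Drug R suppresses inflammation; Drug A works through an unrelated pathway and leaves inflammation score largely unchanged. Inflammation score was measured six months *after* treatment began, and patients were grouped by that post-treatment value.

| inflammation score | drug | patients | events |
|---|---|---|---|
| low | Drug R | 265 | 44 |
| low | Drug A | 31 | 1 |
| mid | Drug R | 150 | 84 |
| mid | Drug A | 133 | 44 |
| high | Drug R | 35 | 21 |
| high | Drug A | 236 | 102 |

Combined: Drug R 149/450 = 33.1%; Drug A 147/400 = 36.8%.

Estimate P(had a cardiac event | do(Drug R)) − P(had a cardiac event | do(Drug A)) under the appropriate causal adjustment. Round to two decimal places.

-0.04

The stratified and pooled comparisons disagree (Drug A wins within each inflammation score; Drug R wins overall), so the answer turns on the causal role of inflammation score.
The distribution of inflammation score is itself part of what the drug does — it is an intermediate outcome. Holding it fixed would remove that part of the effect; the total effect is the pooled difference.
The causal difference is the pooled difference: 0.331 − 0.367 = -0.036.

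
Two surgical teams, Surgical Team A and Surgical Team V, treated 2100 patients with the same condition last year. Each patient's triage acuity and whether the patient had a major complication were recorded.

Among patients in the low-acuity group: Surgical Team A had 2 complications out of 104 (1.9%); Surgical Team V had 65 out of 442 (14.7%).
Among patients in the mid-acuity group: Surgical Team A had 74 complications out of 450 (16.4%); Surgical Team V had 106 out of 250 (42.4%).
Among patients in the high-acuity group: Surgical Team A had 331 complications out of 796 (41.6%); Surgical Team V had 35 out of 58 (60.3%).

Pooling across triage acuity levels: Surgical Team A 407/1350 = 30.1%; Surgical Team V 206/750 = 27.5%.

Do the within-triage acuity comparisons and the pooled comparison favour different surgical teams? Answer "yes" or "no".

yes

Within each triage acuity level (low-acuity 1.9% vs 14.7%; mid-acuity 16.4% vs 42.4%; high-acuity 41.6% vs 60.3%), Surgical Team A has the lower rate every time. Pooled: 30.1% vs 27.5% — Surgical Team V has the lower rate overall. The two comparisons disagree.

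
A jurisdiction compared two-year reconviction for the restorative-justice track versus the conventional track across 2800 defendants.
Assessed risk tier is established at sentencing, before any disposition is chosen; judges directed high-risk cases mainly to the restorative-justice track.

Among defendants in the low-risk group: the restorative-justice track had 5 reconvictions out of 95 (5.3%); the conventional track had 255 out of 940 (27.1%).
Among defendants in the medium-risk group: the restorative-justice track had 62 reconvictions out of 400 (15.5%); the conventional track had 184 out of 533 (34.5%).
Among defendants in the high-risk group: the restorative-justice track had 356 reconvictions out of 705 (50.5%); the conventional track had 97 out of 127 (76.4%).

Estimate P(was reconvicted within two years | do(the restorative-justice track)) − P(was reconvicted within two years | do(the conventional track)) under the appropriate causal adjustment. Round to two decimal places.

-0.22

Since assessed risk tier is a pre-existing factor (not a product of the disposition) and it affects the outcome on its own, it is a confounder. The stratified rates, not the pooled rate, identify the causal effect.
Adjusting over the population distribution of assessed risk tier: 0.370·(0.053−0.271) + 0.333·(0.155−0.345) + 0.297·(0.505−0.764) = -0.221.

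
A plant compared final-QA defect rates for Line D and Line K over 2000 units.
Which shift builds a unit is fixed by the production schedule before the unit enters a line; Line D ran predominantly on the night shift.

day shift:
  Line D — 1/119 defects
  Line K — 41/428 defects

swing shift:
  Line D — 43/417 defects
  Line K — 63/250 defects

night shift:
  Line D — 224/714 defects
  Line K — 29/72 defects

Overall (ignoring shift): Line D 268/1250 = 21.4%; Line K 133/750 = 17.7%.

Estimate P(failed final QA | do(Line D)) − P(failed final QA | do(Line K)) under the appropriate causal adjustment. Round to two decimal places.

-0.11

Shift is set before the line has any effect — it is not caused by the line — and it independently drives the outcome. That makes it a confounder, so the causal comparison is within shift levels.
Adjusting over the population distribution of shift: 0.274·(0.008−0.096) + 0.334·(0.103−0.252) + 0.393·(0.314−0.403) = -0.109.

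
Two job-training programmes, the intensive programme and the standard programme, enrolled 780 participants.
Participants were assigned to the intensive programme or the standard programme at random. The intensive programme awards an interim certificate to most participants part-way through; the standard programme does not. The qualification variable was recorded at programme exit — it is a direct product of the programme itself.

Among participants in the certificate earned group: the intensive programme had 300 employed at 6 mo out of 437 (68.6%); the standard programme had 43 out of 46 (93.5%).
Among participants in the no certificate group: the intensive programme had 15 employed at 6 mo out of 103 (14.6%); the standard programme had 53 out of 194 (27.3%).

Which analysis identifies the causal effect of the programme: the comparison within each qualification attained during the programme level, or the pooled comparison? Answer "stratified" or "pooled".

Because the programme influences qualification attained during the programme, qualification attained during the programme is a post-treatment mediator, not a confounder. Stratifying on it would bias the estimate; the causal effect is the crude pooled difference.
Pooled: the intensive programme 58.3% vs the standard programme 40.0%; the intensive programme is higher overall.

pooled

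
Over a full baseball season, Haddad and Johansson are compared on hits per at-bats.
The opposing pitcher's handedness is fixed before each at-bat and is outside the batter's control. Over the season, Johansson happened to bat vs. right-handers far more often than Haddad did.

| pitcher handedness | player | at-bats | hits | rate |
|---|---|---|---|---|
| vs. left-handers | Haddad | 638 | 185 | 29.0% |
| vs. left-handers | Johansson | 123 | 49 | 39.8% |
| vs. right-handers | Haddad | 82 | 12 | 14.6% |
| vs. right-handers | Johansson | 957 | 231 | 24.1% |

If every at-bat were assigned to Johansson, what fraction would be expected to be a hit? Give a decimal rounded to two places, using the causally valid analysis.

0.31

The stratified and pooled comparisons disagree (Johansson wins within each pitcher handedness; Haddad wins overall), so the answer turns on the causal role of pitcher handedness.
Pitcher handedness differs across players for reasons unrelated to any effect of the player itself, and it separately predicts the outcome — a classic confounder. We must compare within pitcher handedness levels.
Standardising Johansson to the population pitcher handedness mix: 0.423·49/123 + 0.577·231/957 = 0.308.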